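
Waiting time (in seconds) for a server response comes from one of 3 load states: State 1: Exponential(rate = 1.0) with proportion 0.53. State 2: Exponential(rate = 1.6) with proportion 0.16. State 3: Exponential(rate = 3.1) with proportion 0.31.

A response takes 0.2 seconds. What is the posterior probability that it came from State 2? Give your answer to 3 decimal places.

0.164

By Bayes' theorem, P(k | x) = P(Z=k) f_k(x) / Σ_j P(Z=j) f_j(x).
Exponential densities:
  f_1 = 0.818731
  f_2 = 1.16184
  f_3 = 1.66763
Prior × likelihood for each component:
  P(Z=1)·f_1 = 0.53 × 0.818731 = 0.433927
  P(Z=2)·f_2 = 0.16 × 1.16184 = 0.185894
  P(Z=3)·f_3 = 0.31 × 1.66763 = 0.516965
Evidence: 0.433927 + 0.185894 + 0.516965 = 1.13679
P(State 2 | x) = 0.185894 / 1.13679 ≈ 0.164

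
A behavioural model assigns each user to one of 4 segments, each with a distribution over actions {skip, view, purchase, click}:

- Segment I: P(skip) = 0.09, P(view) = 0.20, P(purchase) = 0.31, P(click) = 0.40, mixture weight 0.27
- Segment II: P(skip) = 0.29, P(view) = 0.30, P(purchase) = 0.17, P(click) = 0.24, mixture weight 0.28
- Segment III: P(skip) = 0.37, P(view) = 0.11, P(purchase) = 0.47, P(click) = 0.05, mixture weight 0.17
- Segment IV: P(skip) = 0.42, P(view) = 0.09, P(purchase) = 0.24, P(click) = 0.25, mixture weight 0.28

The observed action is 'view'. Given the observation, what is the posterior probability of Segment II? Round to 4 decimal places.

P(component k | x) = P(Z=k)·f_k(x) / marginal(x), where marginal(x) = Σ_j P(Z=j)·f_j(x).
Categorical probabilities:
  p_I = P(view | comp) = 0.20
  p_II = P(view | comp) = 0.30
  p_III = P(view | comp) = 0.11
  p_IV = P(view | comp) = 0.09
Unnormalised posteriors:
  P(Z=I)·p_I = 0.27 × 0.2 = 0.054
  P(Z=II)·p_II = 0.28 × 0.3 = 0.084
  P(Z=III)·p_III = 0.17 × 0.11 = 0.0187
  P(Z=IV)·p_IV = 0.28 × 0.09 = 0.0252
Marginal: 0.054 + 0.084 + 0.0187 + 0.0252 = 0.1819
P(Segment II | data) = 0.084 / 0.1819 ≈ 0.4618

0.4618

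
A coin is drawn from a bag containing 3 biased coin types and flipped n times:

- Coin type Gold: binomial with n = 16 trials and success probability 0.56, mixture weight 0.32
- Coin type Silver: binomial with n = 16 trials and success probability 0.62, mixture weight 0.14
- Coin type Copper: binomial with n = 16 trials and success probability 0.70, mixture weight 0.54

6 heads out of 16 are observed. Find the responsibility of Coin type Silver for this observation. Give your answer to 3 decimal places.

0.140

P(component k | x) = π_k·f_k(x) / marginal(x), where marginal(x) = Σ_j π_j·f_j(x).
Component likelihoods at x = 6 heads out of 16:
  L_Gold = 0.0671706
  L_Silver = 0.0285568
  L_Copper = 0.0055632
Prior × likelihood for each component:
  π_Gold·L_Gold = 0.32 × 0.0671706 = 0.0214946
  π_Silver·L_Silver = 0.14 × 0.0285568 = 0.00399796
  π_Copper·L_Copper = 0.54 × 0.0055632 = 0.00300413
Normaliser: 0.0214946 + 0.00399796 + 0.00300413 = 0.0284967
So the posterior for Coin type Silver is 0.00399796 / 0.0284967 ≈ 0.140.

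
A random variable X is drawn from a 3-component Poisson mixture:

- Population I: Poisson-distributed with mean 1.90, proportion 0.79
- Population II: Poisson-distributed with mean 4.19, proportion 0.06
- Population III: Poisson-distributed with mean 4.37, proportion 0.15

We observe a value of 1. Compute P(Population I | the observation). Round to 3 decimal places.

0.949

The responsibility of component k is π_k f_k(x) divided by Σ_j π_j f_j(x).
Evaluate each component's likelihood at the observed value:
  p_I = e^(−1.90)·1.90^1/1! = 0.28418
  p_II = e^(−4.19)·4.19^1/1! = 0.0634629
  p_III = e^(−4.37)·4.37^1/1! = 0.0552859
Multiply by the mixture weights:
  π_I·p_I = 0.79 × 0.28418 = 0.224502
  π_II·p_II = 0.06 × 0.0634629 = 0.00380778
  π_III·p_III = 0.15 × 0.0552859 = 0.00829289
Marginal: 0.224502 + 0.00380778 + 0.00829289 = 0.236603
P(Population I | the observation) = 0.224502 / 0.236603 ≈ 0.949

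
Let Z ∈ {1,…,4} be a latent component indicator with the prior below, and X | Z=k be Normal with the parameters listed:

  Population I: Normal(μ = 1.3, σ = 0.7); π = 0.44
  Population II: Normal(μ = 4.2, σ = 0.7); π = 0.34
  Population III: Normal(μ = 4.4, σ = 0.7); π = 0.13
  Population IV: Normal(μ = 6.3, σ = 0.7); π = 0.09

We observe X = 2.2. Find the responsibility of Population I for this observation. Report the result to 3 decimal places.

P(component k | x) = π_k·f_k(x) / marginal(x), where marginal(x) = Σ_j π_j·f_j(x).
Evaluate each component's likelihood at the observed value:
  L_I = (1/(0.7·√(2π)))·exp(−(2.2−1.3)²/(2·0.7²)) = 0.569918·exp(-0.82653) = 0.249376
  L_II = (1/(0.7·√(2π)))·exp(−(2.2−4.2)²/(2·0.7²)) = 0.569918·exp(-4.08163) = 0.00962014
  L_III = (1/(0.7·√(2π)))·exp(−(2.2−4.4)²/(2·0.7²)) = 0.569918·exp(-4.93878) = 0.00408253
  L_IV = (1/(0.7·√(2π)))·exp(−(2.2−6.3)²/(2·0.7²)) = 0.569918·exp(-17.15306) = 2.02457e-08
Prior × likelihood for each component:
  π_I·L_I = 0.44 × 0.249376 = 0.109725
  π_II·L_II = 0.34 × 0.00962014 = 0.00327085
  π_III·L_III = 0.13 × 0.00408253 = 0.000530729
  π_IV·L_IV = 0.09 × 2.02457e-08 = 1.82211e-09
Denominator: 0.109725 + 0.00327085 + 0.000530729 + 1.82211e-09 = 0.113527
P(Population I | 2.2) = 0.109725 / 0.113527 ≈ 0.967

0.967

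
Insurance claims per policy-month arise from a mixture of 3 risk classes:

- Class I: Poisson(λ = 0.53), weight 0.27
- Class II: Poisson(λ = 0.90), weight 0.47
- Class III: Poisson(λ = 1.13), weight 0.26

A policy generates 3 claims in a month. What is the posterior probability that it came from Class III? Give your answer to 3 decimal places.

Apply Bayes' rule: the posterior for each component is proportional to its prior times its likelihood at x.
Poisson probabilities:
  f_I = e^(−0.53)·0.53^3/3! = 0.014605
  f_II = e^(−0.90)·0.90^3/3! = 0.0493982
  f_III = e^(−1.13)·1.13^3/3! = 0.077684
Weight by the priors:
  π_I·f_I = 0.27 × 0.014605 = 0.00394334
  π_II·f_II = 0.47 × 0.0493982 = 0.0232172
  π_III·f_III = 0.26 × 0.077684 = 0.0201978
Sum: 0.00394334 + 0.0232172 + 0.0201978 = 0.0473583
Responsibility of Class III: 0.0201978 / 0.0473583 ≈ 0.426

0.426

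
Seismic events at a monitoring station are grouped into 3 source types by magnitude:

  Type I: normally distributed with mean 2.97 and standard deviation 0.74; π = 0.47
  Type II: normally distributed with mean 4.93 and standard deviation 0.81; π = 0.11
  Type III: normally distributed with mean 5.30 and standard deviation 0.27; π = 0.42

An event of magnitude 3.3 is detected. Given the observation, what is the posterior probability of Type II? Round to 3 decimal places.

0.030

The responsibility of component k is w_k f_k(x) divided by Σ_j w_j f_j(x).
Evaluate each component's likelihood at the observed value:
  f_I = 0.488084
  f_II = 0.0650249
  f_III = 1.79782e-12
Unnormalised posteriors:
  w_I·f_I = 0.47 × 0.488084 = 0.2294
  w_II·f_II = 0.11 × 0.0650249 = 0.00715274
  w_III·f_III = 0.42 × 1.79782e-12 = 7.55084e-13
Sum: 0.2294 + 0.00715274 + 7.55084e-13 = 0.236552
Responsibility of Type II: 0.00715274 / 0.236552 ≈ 0.030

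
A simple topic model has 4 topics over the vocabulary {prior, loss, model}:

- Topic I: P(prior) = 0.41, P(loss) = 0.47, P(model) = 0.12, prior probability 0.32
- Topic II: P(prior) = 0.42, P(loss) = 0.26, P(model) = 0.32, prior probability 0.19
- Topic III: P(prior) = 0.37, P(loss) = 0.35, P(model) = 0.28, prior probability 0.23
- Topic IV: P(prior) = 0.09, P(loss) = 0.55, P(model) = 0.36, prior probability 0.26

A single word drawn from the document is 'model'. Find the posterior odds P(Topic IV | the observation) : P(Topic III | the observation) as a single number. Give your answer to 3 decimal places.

1.453

Only the two components matter; the odds are (π_i f_i(x)) / (π_j f_j(x)).
Component likelihoods at x = 'model':
  L_I = P(model | comp) = 0.12
  L_II = P(model | comp) = 0.32
  L_III = P(model | comp) = 0.28
  L_IV = P(model | comp) = 0.36
Posterior odds = (π_IV·L_IV) / (π_III·L_III) = (0.26·0.36) / (0.23·0.28) = 0.0936 / 0.0644 ≈ 1.453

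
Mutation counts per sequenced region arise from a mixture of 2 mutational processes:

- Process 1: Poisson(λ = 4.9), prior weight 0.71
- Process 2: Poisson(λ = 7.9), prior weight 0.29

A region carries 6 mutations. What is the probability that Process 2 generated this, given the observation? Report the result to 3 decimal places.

0.263

Posterior ∝ prior × likelihood, so P(k | x) ∝ P(Z=k) f_k(x); normalise over all components.
Evaluate each component's likelihood at the observed value:
  p_1 = e^(−4.9)·4.9^6/6! = 0.143153
  p_2 = e^(−7.9)·7.9^6/6! = 0.125171
Weight by the priors:
  P(Z=1)·p_1 = 0.71 × 0.143153 = 0.101639
  P(Z=2)·p_2 = 0.29 × 0.125171 = 0.0362996
Denominator: 0.101639 + 0.0362996 = 0.137938
P(Process 2 | data) = 0.0362996 / 0.137938 ≈ 0.263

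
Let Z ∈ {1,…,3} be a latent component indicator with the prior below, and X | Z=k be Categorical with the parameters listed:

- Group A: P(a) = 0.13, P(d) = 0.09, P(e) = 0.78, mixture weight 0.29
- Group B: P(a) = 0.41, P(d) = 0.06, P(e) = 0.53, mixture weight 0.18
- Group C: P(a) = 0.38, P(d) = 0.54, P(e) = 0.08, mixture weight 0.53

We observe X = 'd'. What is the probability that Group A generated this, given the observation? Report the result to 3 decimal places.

0.081

By Bayes' theorem, P(k | x) = π_k f_k(x) / Σ_j π_j f_j(x).
Categorical probabilities:
  p_A = 0.09
  p_B = 0.06
  p_C = 0.54
Prior × likelihood for each component:
  π_A·p_A = 0.29 × 0.09 = 0.0261
  π_B·p_B = 0.18 × 0.06 = 0.0108
  π_C·p_C = 0.53 × 0.54 = 0.2862
Marginal: 0.0261 + 0.0108 + 0.2862 = 0.3231
P(Group A | 'd') = 0.0261 / 0.3231 ≈ 0.081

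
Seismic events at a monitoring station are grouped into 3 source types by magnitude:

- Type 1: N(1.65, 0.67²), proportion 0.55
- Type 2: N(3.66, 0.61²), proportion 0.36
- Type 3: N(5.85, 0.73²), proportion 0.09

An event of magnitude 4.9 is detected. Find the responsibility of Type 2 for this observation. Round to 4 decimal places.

0.5858

Apply Bayes' rule: the posterior for each component is proportional to its prior times its likelihood at x.
Component likelihoods at x = 4.9:
  p_1 = 4.62826e-06
  p_2 = 0.0828475
  p_3 = 0.234334
Multiply by the mixture weights:
  π_1·p_1 = 0.55 × 4.62826e-06 = 2.54554e-06
  π_2·p_2 = 0.36 × 0.0828475 = 0.0298251
  π_3·p_3 = 0.09 × 0.234334 = 0.02109
Normaliser: 2.54554e-06 + 0.0298251 + 0.02109 = 0.0509177
P(Type 2 | the observation) = 0.0298251 / 0.0509177 ≈ 0.5858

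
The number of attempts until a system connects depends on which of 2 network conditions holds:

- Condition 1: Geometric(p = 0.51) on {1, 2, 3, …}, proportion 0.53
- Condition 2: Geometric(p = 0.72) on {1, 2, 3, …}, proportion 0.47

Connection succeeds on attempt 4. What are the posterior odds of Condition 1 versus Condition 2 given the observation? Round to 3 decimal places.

4.281

Only the two components matter; the odds are (w_i f_i(x)) / (w_j f_j(x)).
Evaluate each component's likelihood at the observed value:
  p_1 = 0.51·(1−0.51)^3 = 0.51·0.117649 = 0.060001
  p_2 = 0.72·(1−0.72)^3 = 0.72·0.021952 = 0.0158054
Odds = (0.53/0.47) × (0.060001/0.0158054) = 1.12766 × 3.79622 ≈ 4.281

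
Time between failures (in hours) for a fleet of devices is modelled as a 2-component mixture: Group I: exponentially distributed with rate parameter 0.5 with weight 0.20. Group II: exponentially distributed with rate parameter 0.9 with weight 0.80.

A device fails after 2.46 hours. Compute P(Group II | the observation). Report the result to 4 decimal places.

0.7291

The responsibility of component k is π_k f_k(x) divided by Σ_j π_j f_j(x).
Evaluate each component's likelihood at the observed value:
  p_I = 0.146146
  p_II = 0.0983365
Weight by the priors:
  π_I·p_I = 0.20 × 0.146146 = 0.0292293
  π_II·p_II = 0.80 × 0.0983365 = 0.0786692
Sum: 0.0292293 + 0.0786692 = 0.107898
P(Group II | x) ≈ 0.7291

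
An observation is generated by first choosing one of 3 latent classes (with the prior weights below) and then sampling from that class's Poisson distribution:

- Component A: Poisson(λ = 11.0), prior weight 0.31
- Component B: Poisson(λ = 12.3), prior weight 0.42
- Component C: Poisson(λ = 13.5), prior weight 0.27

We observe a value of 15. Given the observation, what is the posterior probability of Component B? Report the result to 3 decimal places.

By Bayes' theorem, P(k | x) = π_k f_k(x) / Σ_j π_j f_j(x).
Component likelihoods at x = 15:
  L_A = 0.0533521
  L_B = 0.0776703
  L_C = 0.0945217
Multiply by the mixture weights:
  π_A·L_A = 0.31 × 0.0533521 = 0.0165391
  π_B·L_B = 0.42 × 0.0776703 = 0.0326215
  π_C·L_C = 0.27 × 0.0945217 = 0.0255209
Marginal: 0.0165391 + 0.0326215 + 0.0255209 = 0.0746815
So the posterior for Component B is 0.0326215 / 0.0746815 ≈ 0.437.

0.437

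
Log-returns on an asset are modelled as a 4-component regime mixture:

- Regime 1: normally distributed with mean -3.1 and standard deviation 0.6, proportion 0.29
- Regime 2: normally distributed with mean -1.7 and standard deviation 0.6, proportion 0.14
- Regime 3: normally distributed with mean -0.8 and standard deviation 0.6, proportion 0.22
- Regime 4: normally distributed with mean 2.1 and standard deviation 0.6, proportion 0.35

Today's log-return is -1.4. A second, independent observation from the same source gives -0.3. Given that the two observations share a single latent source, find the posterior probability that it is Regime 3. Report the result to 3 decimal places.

By Bayes' theorem, P(k | x) = w_k f_k(x) / Σ_j w_j f_j(x).
Since both observations come from the same component, the likelihood for component k is f_k(x₁)·f_k(x₂).
  L_1 = [(1/(0.6·√(2π)))·exp(−(-1.4−-3.1)²/(2·0.6²)) = 0.664904·exp(-4.01389) = 0.0120102] × [1.24101e-05] = 1.49047e-07
  L_2 = [(1/(0.6·√(2π)))·exp(−(-1.4−-1.7)²/(2·0.6²)) = 0.664904·exp(-0.12500) = 0.586776] × [0.0437031] = 0.0256439
  L_3 = [(1/(0.6·√(2π)))·exp(−(-1.4−-0.8)²/(2·0.6²)) = 0.664904·exp(-0.50000) = 0.403285] × [0.469853] = 0.189485
  L_4 = [(1/(0.6·√(2π)))·exp(−(-1.4−2.1)²/(2·0.6²)) = 0.664904·exp(-17.01389) = 2.71469e-08] × [0.00022305] = 6.05513e-12
Multiply by the mixture weights:
  w_1·L_1 = 0.29 × 1.49047e-07 = 4.32237e-08
  w_2·L_2 = 0.14 × 0.0256439 = 0.00359015
  w_3·L_3 = 0.22 × 0.189485 = 0.0416866
  w_4·L_4 = 0.35 × 6.05513e-12 = 2.1193e-12
Normaliser: 4.32237e-08 + 0.00359015 + 0.0416866 + 2.1193e-12 = 0.0452768
P(Regime 3 | x) ≈ 0.921

0.921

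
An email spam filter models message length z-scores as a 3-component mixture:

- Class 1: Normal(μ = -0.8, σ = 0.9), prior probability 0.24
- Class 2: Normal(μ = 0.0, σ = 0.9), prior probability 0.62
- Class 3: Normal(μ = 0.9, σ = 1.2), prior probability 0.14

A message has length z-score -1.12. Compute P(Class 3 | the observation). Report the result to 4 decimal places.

P(component k | x) = P(Z=k)·f_k(x) / marginal(x), where marginal(x) = Σ_j P(Z=j)·f_j(x).
Evaluate each component's likelihood at the observed value:
  f_1 = (1/(0.9·√(2π)))·exp(−(-1.12−-0.8)²/(2·0.9²)) = 0.443269·exp(-0.06321) = 0.416117
  f_2 = (1/(0.9·√(2π)))·exp(−(-1.12−0.0)²/(2·0.9²)) = 0.443269·exp(-0.77432) = 0.204355
  f_3 = (1/(1.2·√(2π)))·exp(−(-1.12−0.9)²/(2·1.2²)) = 0.332452·exp(-1.41681) = 0.0806154
Prior × likelihood for each component:
  P(Z=1)·f_1 = 0.24 × 0.416117 = 0.0998682
  P(Z=2)·f_2 = 0.62 × 0.204355 = 0.1267
  P(Z=3)·f_3 = 0.14 × 0.0806154 = 0.0112862
Denominator: 0.0998682 + 0.1267 + 0.0112862 = 0.237854
So the posterior for Class 3 is 0.0112862 / 0.237854 ≈ 0.0474.

0.0474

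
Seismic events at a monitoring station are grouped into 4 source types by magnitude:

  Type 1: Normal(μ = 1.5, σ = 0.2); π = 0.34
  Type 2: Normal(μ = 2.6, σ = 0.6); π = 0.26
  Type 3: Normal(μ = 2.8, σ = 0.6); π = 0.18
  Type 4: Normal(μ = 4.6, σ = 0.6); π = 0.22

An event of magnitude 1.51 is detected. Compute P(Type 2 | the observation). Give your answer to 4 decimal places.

By Bayes' theorem, P(k | x) = π_k f_k(x) / Σ_j π_j f_j(x).
Normal densities:
  f_1 = 1.99222
  f_2 = 0.127677
  f_3 = 0.0659167
  f_4 = 1.15737e-06
Weight by the priors:
  π_1·f_1 = 0.34 × 1.99222 = 0.677355
  π_2·f_2 = 0.26 × 0.127677 = 0.033196
  π_3·f_3 = 0.18 × 0.0659167 = 0.011865
  π_4·f_4 = 0.22 × 1.15737e-06 = 2.54621e-07
Marginal: 0.677355 + 0.033196 + 0.011865 + 2.54621e-07 = 0.722416
So the posterior for Type 2 is 0.033196 / 0.722416 ≈ 0.0460.

0.0460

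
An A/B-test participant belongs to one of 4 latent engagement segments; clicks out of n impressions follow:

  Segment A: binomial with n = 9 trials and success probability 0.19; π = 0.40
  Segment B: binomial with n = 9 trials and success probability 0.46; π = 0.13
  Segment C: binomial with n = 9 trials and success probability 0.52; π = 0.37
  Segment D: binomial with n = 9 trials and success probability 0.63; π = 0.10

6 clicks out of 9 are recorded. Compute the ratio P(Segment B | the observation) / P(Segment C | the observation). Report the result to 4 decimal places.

0.2397

The posterior odds equal the prior odds times the likelihood ratio: (π_i/π_j)·(f_i(x)/f_j(x)).
Evaluate each component's likelihood at the observed value:
  L_A = C(9,6)·0.19^6·0.81^3 = 84·4.70459e-05·0.531441 = 0.00210018
  L_B = C(9,6)·0.46^6·0.54^3 = 84·0.0094743·0.157464 = 0.125316
  L_C = C(9,6)·0.52^6·0.48^3 = 84·0.0197706·0.110592 = 0.183664
  L_D = C(9,6)·0.63^6·0.37^3 = 84·0.0625235·0.050653 = 0.266028
0.0162911 / 0.0679555 ≈ 0.2397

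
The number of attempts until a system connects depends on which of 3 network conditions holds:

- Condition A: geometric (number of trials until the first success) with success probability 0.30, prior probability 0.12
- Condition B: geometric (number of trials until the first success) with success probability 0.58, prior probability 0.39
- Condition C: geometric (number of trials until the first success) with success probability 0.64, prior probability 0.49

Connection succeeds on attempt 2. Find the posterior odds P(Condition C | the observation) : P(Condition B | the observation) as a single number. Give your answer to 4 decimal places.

1.1883

Posterior odds = (π_i f_i(x)) / (π_j f_j(x)); the normalising sum cancels.
Evaluate each component's likelihood at the observed value:
  L_A = 0.21
  L_B = 0.2436
  L_C = 0.2304
Posterior odds = (π_C·L_C) / (π_B·L_B) = (0.49·0.2304) / (0.39·0.2436) = 0.112896 / 0.095004 ≈ 1.1883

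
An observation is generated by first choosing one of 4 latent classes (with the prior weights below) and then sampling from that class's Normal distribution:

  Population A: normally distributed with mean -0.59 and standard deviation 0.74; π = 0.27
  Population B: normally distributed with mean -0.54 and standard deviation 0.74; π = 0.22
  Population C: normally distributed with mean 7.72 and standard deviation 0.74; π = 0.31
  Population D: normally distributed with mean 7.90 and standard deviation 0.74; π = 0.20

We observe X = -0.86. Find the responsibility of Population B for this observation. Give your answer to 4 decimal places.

0.4423

By Bayes' theorem, P(k | x) = π_k f_k(x) / Σ_j π_j f_j(x).
Evaluate each component's likelihood at the observed value:
  f_A = 0.504394
  f_B = 0.49099
  f_C = 3.46394e-30
  f_D = 2.00391e-31
Prior × likelihood for each component:
  π_A·f_A = 0.27 × 0.504394 = 0.136187
  π_B·f_B = 0.22 × 0.49099 = 0.108018
  π_C·f_C = 0.31 × 3.46394e-30 = 1.07382e-30
  π_D·f_D = 0.20 × 2.00391e-31 = 4.00783e-32
Normaliser: 0.136187 + 0.108018 + 1.07382e-30 + 4.00783e-32 = 0.244204
Responsibility of Population B: 0.108018 / 0.244204 ≈ 0.4423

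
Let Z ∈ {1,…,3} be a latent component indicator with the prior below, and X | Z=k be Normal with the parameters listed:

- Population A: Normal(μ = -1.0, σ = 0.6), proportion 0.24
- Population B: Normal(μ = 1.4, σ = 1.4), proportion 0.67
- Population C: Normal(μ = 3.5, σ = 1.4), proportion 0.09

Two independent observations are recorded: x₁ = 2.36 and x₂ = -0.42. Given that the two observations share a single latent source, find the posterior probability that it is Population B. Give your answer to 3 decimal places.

By Bayes' theorem, P(k | x) = P(Z=k) f_k(x) / Σ_j P(Z=j) f_j(x).
Since both observations come from the same component, the likelihood for component k is f_k(x₁)·f_k(x₂).
  f_A = [(1/(0.6·√(2π)))·exp(−(2.36−-1.0)²/(2·0.6²)) = 0.664904·exp(-15.68000) = 1.03044e-07] × [0.416722] = 4.29406e-08
  f_B = [(1/(1.4·√(2π)))·exp(−(2.36−1.4)²/(2·1.4²)) = 0.284959·exp(-0.23510) = 0.225257] × [0.122406] = 0.0275729
  f_C = [(1/(1.4·√(2π)))·exp(−(2.36−3.5)²/(2·1.4²)) = 0.284959·exp(-0.33153) = 0.20455] × [0.00565389] = 0.00115651
Prior × likelihood for each component:
  P(Z=A)·f_A = 0.24 × 4.29406e-08 = 1.03057e-08
  P(Z=B)·f_B = 0.67 × 0.0275729 = 0.0184738
  P(Z=C)·f_C = 0.09 × 0.00115651 = 0.000104086
Evidence: 1.03057e-08 + 0.0184738 + 0.000104086 = 0.0185779
Responsibility of Population B: 0.0184738 / 0.0185779 ≈ 0.994

0.994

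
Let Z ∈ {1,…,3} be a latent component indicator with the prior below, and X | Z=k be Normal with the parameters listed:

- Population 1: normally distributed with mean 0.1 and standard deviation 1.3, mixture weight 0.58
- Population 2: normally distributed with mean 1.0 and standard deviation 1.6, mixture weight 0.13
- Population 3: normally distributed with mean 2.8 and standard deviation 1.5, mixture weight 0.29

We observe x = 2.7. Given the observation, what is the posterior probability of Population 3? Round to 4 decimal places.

0.6441

By Bayes' theorem, P(k | x) = w_k f_k(x) / Σ_j w_j f_j(x).
Component likelihoods at x = 2.7:
  f_1 = (1/(1.3·√(2π)))·exp(−(2.7−0.1)²/(2·1.3²)) = 0.306879·exp(-2.00000) = 0.0415315
  f_2 = (1/(1.6·√(2π)))·exp(−(2.7−1.0)²/(2·1.6²)) = 0.249339·exp(-0.56445) = 0.141792
  f_3 = (1/(1.5·√(2π)))·exp(−(2.7−2.8)²/(2·1.5²)) = 0.265962·exp(-0.00222) = 0.265371
Multiply by the mixture weights:
  w_1·f_1 = 0.58 × 0.0415315 = 0.0240883
  w_2·f_2 = 0.13 × 0.141792 = 0.0184329
  w_3·f_3 = 0.29 × 0.265371 = 0.0769576
Sum: 0.0240883 + 0.0184329 + 0.0769576 = 0.119479
P(Population 3 | the observation) = 0.0769576 / 0.119479 ≈ 0.6441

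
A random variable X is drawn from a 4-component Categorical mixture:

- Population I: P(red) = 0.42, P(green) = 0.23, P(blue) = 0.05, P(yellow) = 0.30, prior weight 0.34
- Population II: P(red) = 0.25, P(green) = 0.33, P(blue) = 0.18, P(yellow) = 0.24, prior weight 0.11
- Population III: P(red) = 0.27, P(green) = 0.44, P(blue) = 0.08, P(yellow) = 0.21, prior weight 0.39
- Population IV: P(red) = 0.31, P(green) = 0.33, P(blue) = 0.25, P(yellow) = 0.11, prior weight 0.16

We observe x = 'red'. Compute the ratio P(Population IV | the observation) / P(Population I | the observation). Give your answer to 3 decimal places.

0.347

Posterior odds = (π_i f_i(x)) / (π_j f_j(x)); the normalising sum cancels.
Categorical probabilities:
  L_I = 0.42
  L_II = 0.25
  L_III = 0.27
  L_IV = 0.31
Odds = (0.16/0.34) × (0.31/0.42) = 0.470588 × 0.738095 ≈ 0.347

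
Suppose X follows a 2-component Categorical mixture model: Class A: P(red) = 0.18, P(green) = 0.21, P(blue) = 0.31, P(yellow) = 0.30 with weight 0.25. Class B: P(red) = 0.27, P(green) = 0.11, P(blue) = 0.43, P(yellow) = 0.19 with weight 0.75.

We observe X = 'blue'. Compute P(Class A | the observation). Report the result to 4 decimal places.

The responsibility of component k is π_k f_k(x) divided by Σ_j π_j f_j(x).
Evaluate each component's likelihood at the observed value:
  p_A = P(blue | comp) = 0.31
  p_B = P(blue | comp) = 0.43
Weight by the priors:
  π_A·p_A = 0.25 × 0.31 = 0.0775
  π_B·p_B = 0.75 × 0.43 = 0.3225
Denominator: 0.0775 + 0.3225 = 0.4
So the posterior for Class A is 0.0775 / 0.4 ≈ 0.1937.

0.1937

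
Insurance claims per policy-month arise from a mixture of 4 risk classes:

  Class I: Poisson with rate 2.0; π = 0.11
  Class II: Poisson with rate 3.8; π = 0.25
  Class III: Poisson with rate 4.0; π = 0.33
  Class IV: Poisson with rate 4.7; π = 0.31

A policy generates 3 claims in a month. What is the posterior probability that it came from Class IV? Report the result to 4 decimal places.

0.2648

Posterior ∝ prior × likelihood, so P(k | x) ∝ π_k f_k(x); normalise over all components.
Poisson probabilities:
  f_I = 0.180447
  f_II = 0.204588
  f_III = 0.195367
  f_IV = 0.157383
Multiply by the mixture weights:
  π_I·f_I = 0.11 × 0.180447 = 0.0198492
  π_II·f_II = 0.25 × 0.204588 = 0.051147
  π_III·f_III = 0.33 × 0.195367 = 0.064471
  π_IV·f_IV = 0.31 × 0.157383 = 0.0487888
Evidence: 0.0198492 + 0.051147 + 0.064471 + 0.0487888 = 0.184256
So the posterior for Class IV is 0.0487888 / 0.184256 ≈ 0.2648.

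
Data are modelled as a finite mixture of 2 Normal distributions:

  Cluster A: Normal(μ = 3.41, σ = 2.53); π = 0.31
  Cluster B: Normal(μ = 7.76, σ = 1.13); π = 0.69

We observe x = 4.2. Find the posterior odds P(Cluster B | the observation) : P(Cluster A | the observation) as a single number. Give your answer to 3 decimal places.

0.037

Only the two components matter; the odds are (w_i f_i(x)) / (w_j f_j(x)).
Normal densities:
  f_A = 0.150182
  f_B = 0.00246935
Odds = (0.69/0.31) × (0.00246935/0.150182) = 2.22581 × 0.0164424 ≈ 0.037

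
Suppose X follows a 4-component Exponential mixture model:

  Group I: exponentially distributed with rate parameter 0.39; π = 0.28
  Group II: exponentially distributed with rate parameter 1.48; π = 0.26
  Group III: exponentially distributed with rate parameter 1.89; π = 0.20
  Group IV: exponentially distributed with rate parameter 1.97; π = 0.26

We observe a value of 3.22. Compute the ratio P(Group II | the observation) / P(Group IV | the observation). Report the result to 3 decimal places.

Only the two components matter; the odds are (π_i f_i(x)) / (π_j f_j(x)).
Evaluate each component's likelihood at the observed value:
  p_I = 0.111091
  p_II = 0.0126063
  p_III = 0.00429964
  p_IV = 0.00346388
0.00327764 / 0.000900608 ≈ 3.639

3.639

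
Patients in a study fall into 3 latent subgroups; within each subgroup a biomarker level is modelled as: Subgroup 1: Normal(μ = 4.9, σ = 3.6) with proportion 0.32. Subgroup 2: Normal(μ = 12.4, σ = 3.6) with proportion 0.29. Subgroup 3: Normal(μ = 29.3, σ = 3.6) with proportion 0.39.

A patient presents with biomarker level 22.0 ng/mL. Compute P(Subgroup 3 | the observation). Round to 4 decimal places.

By Bayes' theorem, P(k | x) = w_k f_k(x) / Σ_j w_j f_j(x).
Normal densities:
  L_1 = 1.39709e-06
  L_2 = 0.00316555
  L_3 = 0.0141815
Multiply by the mixture weights:
  w_1·L_1 = 0.32 × 1.39709e-06 = 4.47067e-07
  w_2·L_2 = 0.29 × 0.00316555 = 0.00091801
  w_3·L_3 = 0.39 × 0.0141815 = 0.0055308
Marginal: 4.47067e-07 + 0.00091801 + 0.0055308 = 0.00644926
So the posterior for Subgroup 3 is 0.0055308 / 0.00644926 ≈ 0.8576.

0.8576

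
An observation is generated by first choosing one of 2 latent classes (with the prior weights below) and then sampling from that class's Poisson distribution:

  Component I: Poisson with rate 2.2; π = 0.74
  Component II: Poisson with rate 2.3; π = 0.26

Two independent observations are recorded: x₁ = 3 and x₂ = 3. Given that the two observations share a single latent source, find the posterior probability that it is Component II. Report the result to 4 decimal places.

0.2730

P(component k | x) = P(Z=k)·f_k(x) / marginal(x), where marginal(x) = Σ_j P(Z=j)·f_j(x).
Since both observations come from the same component, the likelihood for component k is f_k(x₁)·f_k(x₂).
  f_I = [e^(−2.2)·2.2^3/3! = 0.196639] × [0.196639] = 0.0386668
  f_II = [e^(−2.3)·2.3^3/3! = 0.203308] × [0.203308] = 0.0413342
Weight by the priors:
  P(Z=I)·f_I = 0.74 × 0.0386668 = 0.0286134
  P(Z=II)·f_II = 0.26 × 0.0413342 = 0.0107469
Sum: 0.0286134 + 0.0107469 = 0.0393603
P(Component II | x) = 0.0107469 / 0.0393603 ≈ 0.2730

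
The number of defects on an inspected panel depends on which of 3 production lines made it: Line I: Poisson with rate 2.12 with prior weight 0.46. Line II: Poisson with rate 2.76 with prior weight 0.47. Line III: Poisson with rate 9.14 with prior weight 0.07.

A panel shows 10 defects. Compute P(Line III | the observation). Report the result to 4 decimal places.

0.9725

By Bayes' theorem, P(k | x) = π_k f_k(x) / Σ_j π_j f_j(x).
Component likelihoods at x = 10 defects:
  L_I = 6.06584e-05
  L_II = 0.000447378
  L_III = 0.120295
Prior × likelihood for each component:
  π_I·L_I = 0.46 × 6.06584e-05 = 2.79029e-05
  π_II·L_II = 0.47 × 0.000447378 = 0.000210268
  π_III·L_III = 0.07 × 0.120295 = 0.00842065
Evidence: 2.79029e-05 + 0.000210268 + 0.00842065 = 0.00865882
Responsibility of Line III: 0.00842065 / 0.00865882 ≈ 0.9725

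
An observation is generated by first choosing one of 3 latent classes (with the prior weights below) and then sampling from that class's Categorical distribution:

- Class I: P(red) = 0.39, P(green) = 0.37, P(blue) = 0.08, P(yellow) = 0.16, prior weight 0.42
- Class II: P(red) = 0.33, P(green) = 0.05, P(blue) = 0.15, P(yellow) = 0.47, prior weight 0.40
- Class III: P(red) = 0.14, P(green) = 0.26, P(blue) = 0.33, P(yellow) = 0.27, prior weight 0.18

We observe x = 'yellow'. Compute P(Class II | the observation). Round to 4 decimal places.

0.6188

Apply Bayes' rule: the posterior for each component is proportional to its prior times its likelihood at x.
Component likelihoods at x = 'yellow':
  f_I = 0.16
  f_II = 0.47
  f_III = 0.27
Unnormalised posteriors:
  w_I·f_I = 0.42 × 0.16 = 0.0672
  w_II·f_II = 0.40 × 0.47 = 0.188
  w_III·f_III = 0.18 × 0.27 = 0.0486
Marginal: 0.0672 + 0.188 + 0.0486 = 0.3038
So the posterior for Class II is 0.188 / 0.3038 ≈ 0.6188.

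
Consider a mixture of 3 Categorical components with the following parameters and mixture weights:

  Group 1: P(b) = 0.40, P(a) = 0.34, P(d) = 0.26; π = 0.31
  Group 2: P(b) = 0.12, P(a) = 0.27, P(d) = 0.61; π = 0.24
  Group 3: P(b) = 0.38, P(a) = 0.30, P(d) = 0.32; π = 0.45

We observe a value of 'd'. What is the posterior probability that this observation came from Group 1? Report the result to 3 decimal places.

0.217

By Bayes' theorem, P(k | x) = π_k f_k(x) / Σ_j π_j f_j(x).
Categorical probabilities:
  f_1 = P(d | comp) = 0.26
  f_2 = P(d | comp) = 0.61
  f_3 = P(d | comp) = 0.32
Weight by the priors:
  π_1·f_1 = 0.31 × 0.26 = 0.0806
  π_2·f_2 = 0.24 × 0.61 = 0.1464
  π_3·f_3 = 0.45 × 0.32 = 0.144
Sum: 0.0806 + 0.1464 + 0.144 = 0.371
P(Group 1 | the observation) ≈ 0.217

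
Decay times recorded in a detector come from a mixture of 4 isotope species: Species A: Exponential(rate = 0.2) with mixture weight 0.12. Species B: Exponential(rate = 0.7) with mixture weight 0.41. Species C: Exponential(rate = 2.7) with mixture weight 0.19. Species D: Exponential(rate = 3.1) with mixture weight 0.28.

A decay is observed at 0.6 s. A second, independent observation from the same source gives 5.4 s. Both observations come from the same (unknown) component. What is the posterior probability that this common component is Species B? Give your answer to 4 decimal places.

0.6757

By Bayes' theorem, P(k | x) = P(Z=k) f_k(x) / Σ_j P(Z=j) f_j(x).
Since both observations come from the same component, the likelihood for component k is f_k(x₁)·f_k(x₂).
  L_A = [0.2·e^(−0.2·0.6) = 0.2·e^(−0.1200) = 0.177384] × [0.0679191] = 0.0120478
  L_B = [0.7·e^(−0.7·0.6) = 0.7·e^(−0.4200) = 0.459933] × [0.0159759] = 0.00734783
  L_C = [2.7·e^(−2.7·0.6) = 2.7·e^(−1.6200) = 0.534326] × [1.25704e-06] = 6.71672e-07
  L_D = [3.1·e^(−3.1·0.6) = 3.1·e^(−1.8600) = 0.482585] × [1.66446e-07] = 8.03241e-08
Unnormalised posteriors:
  P(Z=A)·L_A = 0.12 × 0.0120478 = 0.00144573
  P(Z=B)·L_B = 0.41 × 0.00734783 = 0.00301261
  P(Z=C)·L_C = 0.19 × 6.71672e-07 = 1.27618e-07
  P(Z=D)·L_D = 0.28 × 8.03241e-08 = 2.24908e-08
Denominator: 0.00144573 + 0.00301261 + 1.27618e-07 + 2.24908e-08 = 0.00445849
P(Species B | x) = 0.00301261 / 0.00445849 ≈ 0.6757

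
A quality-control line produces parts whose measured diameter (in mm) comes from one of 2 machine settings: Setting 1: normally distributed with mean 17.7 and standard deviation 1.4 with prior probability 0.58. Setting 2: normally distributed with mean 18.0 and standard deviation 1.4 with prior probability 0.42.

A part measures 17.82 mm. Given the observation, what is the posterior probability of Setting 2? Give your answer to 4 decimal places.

0.4189

Apply Bayes' rule: the posterior for each component is proportional to its prior times its likelihood at x.
Component likelihoods at x = 17.82 mm:
  p_1 = (1/(1.4·√(2π)))·exp(−(17.82−17.7)²/(2·1.4²)) = 0.284959·exp(-0.00367) = 0.283914
  p_2 = (1/(1.4·√(2π)))·exp(−(17.82−18.0)²/(2·1.4²)) = 0.284959·exp(-0.00827) = 0.282613
Unnormalised posteriors:
  w_1·p_1 = 0.58 × 0.283914 = 0.16467
  w_2·p_2 = 0.42 × 0.282613 = 0.118698
Marginal: 0.16467 + 0.118698 = 0.283368
Responsibility of Setting 2: 0.118698 / 0.283368 ≈ 0.4189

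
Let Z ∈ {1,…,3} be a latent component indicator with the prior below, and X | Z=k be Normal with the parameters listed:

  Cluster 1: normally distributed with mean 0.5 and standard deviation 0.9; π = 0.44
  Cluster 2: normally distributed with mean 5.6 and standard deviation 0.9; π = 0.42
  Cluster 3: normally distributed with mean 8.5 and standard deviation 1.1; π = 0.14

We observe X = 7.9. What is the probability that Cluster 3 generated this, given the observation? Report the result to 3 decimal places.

By Bayes' theorem, P(k | x) = π_k f_k(x) / Σ_j π_j f_j(x).
Normal densities:
  f_1 = 9.25639e-16
  f_2 = 0.0169242
  f_3 = 0.312544
Prior × likelihood for each component:
  π_1·f_1 = 0.44 × 9.25639e-16 = 4.07281e-16
  π_2·f_2 = 0.42 × 0.0169242 = 0.00710817
  π_3·f_3 = 0.14 × 0.312544 = 0.0437562
Denominator: 4.07281e-16 + 0.00710817 + 0.0437562 = 0.0508644
P(Cluster 3 | 7.9) ≈ 0.860

0.860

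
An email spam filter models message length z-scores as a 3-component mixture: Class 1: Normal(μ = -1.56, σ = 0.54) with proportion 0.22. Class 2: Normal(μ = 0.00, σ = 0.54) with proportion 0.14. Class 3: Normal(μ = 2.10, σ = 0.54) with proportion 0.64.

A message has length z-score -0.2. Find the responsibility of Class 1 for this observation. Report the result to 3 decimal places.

0.066

Posterior ∝ prior × likelihood, so P(k | x) ∝ π_k f_k(x); normalise over all components.
Component likelihoods at x = -0.2:
  p_1 = 0.030986
  p_2 = 0.68981
  p_3 = 8.49543e-05
Weight by the priors:
  π_1·p_1 = 0.22 × 0.030986 = 0.00681692
  π_2·p_2 = 0.14 × 0.68981 = 0.0965734
  π_3·p_3 = 0.64 × 8.49543e-05 = 5.43708e-05
Evidence: 0.00681692 + 0.0965734 + 5.43708e-05 = 0.103445
P(Class 1 | the observation) = 0.00681692 / 0.103445 ≈ 0.066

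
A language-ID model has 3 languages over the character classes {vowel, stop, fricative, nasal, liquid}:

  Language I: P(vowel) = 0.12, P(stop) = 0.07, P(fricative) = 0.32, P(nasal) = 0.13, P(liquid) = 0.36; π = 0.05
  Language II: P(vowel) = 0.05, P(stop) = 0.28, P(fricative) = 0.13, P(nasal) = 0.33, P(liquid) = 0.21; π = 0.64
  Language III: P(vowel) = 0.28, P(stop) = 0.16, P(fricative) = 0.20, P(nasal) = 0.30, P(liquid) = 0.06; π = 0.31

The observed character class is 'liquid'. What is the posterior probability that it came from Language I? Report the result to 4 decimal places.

Apply Bayes' rule: the posterior for each component is proportional to its prior times its likelihood at x.
Component likelihoods at x = 'liquid':
  p_I = 0.36
  p_II = 0.21
  p_III = 0.06
Unnormalised posteriors:
  π_I·p_I = 0.05 × 0.36 = 0.018
  π_II·p_II = 0.64 × 0.21 = 0.1344
  π_III·p_III = 0.31 × 0.06 = 0.0186
Denominator: 0.018 + 0.1344 + 0.0186 = 0.171
P(Language I | the observation) ≈ 0.1053

0.1053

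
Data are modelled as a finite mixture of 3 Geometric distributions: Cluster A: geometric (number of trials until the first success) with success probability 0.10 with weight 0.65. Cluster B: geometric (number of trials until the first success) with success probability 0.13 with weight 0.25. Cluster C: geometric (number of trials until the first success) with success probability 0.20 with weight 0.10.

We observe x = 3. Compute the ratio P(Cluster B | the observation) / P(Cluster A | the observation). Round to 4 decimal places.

0.4672

Only the two components matter; the odds are (π_i f_i(x)) / (π_j f_j(x)).
Evaluate each component's likelihood at the observed value:
  f_A = 0.10·(1−0.10)^2 = 0.10·0.81 = 0.081
  f_B = 0.13·(1−0.13)^2 = 0.13·0.7569 = 0.098397
  f_C = 0.20·(1−0.20)^2 = 0.20·0.64 = 0.128
Posterior odds = (π_B·f_B) / (π_A·f_A) = (0.25·0.098397) / (0.65·0.081) = 0.0245993 / 0.05265 ≈ 0.4672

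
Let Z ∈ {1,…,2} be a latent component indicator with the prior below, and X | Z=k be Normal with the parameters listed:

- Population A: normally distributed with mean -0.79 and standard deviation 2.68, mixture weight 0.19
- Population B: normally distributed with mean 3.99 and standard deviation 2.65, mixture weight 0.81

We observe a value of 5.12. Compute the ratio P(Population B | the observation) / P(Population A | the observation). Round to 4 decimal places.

The posterior odds equal the prior odds times the likelihood ratio: (w_i/w_j)·(f_i(x)/f_j(x)).
Component likelihoods at x = 5.12:
  L_A = (1/(2.68·√(2π)))·exp(−(5.12−-0.79)²/(2·2.68²)) = 0.148859·exp(-2.43151) = 0.0130854
  L_B = (1/(2.65·√(2π)))·exp(−(5.12−3.99)²/(2·2.65²)) = 0.150544·exp(-0.09091) = 0.137461
Odds = (0.81/0.19) × (0.137461/0.0130854) = 4.26316 × 10.505 ≈ 44.7843

44.7843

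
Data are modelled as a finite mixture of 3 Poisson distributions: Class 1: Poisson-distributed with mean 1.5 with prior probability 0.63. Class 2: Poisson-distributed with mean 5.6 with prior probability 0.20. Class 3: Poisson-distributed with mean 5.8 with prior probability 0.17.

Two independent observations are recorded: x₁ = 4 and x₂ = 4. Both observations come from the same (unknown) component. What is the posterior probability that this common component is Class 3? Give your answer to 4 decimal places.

0.3665

P(component k | x) = w_k·f_k(x) / marginal(x), where marginal(x) = Σ_j w_j·f_j(x).
Since both observations come from the same component, the likelihood for component k is f_k(x₁)·f_k(x₂).
  L_1 = [0.0470665] × [0.0470665] = 0.00221526
  L_2 = [0.151528] × [0.151528] = 0.0229606
  L_3 = [0.142755] × [0.142755] = 0.0203791
Weight by the priors:
  w_1·L_1 = 0.63 × 0.00221526 = 0.00139561
  w_2·L_2 = 0.20 × 0.0229606 = 0.00459212
  w_3·L_3 = 0.17 × 0.0203791 = 0.00346445
Evidence: 0.00139561 + 0.00459212 + 0.00346445 = 0.00945219
P(Class 3 | x₁,x₂) = 0.00346445 / 0.00945219 ≈ 0.3665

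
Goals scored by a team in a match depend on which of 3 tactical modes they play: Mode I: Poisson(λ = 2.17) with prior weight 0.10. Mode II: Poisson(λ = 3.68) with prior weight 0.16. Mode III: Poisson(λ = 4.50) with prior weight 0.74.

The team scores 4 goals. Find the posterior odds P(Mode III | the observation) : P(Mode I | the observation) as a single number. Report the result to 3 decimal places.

13.315

Since P(k|x) ∝ P(Z=k) f_k(x), the posterior odds are P(Z=i) f_i(x) / (P(Z=j) f_j(x)).
Evaluate each component's likelihood at the observed value:
  p_I = 0.105489
  p_II = 0.192742
  p_III = 0.189808
0.140458 / 0.0105489 ≈ 13.315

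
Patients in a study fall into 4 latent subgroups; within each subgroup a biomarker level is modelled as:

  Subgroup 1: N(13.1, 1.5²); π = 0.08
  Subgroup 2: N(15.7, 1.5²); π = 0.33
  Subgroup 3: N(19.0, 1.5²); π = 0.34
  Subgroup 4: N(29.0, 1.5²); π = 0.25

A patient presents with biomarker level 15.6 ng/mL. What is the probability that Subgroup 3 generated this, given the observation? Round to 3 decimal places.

0.069

The responsibility of component k is w_k f_k(x) divided by Σ_j w_j f_j(x).
Component likelihoods at x = 15.6 ng/mL:
  p_1 = (1/(1.5·√(2π)))·exp(−(15.6−13.1)²/(2·1.5²)) = 0.265962·exp(-1.38889) = 0.0663181
  p_2 = (1/(1.5·√(2π)))·exp(−(15.6−15.7)²/(2·1.5²)) = 0.265962·exp(-0.00222) = 0.265371
  p_3 = (1/(1.5·√(2π)))·exp(−(15.6−19.0)²/(2·1.5²)) = 0.265962·exp(-2.56889) = 0.0203781
  p_4 = (1/(1.5·√(2π)))·exp(−(15.6−29.0)²/(2·1.5²)) = 0.265962·exp(-39.90222) = 1.24596e-18
Weight by the priors:
  w_1·p_1 = 0.08 × 0.0663181 = 0.00530545
  w_2·p_2 = 0.33 × 0.265371 = 0.0875725
  w_3·p_3 = 0.34 × 0.0203781 = 0.00692857
  w_4·p_4 = 0.25 × 1.24596e-18 = 3.1149e-19
Marginal: 0.00530545 + 0.0875725 + 0.00692857 + 3.1149e-19 = 0.0998065
P(Subgroup 3 | x) = 0.00692857 / 0.0998065 ≈ 0.069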